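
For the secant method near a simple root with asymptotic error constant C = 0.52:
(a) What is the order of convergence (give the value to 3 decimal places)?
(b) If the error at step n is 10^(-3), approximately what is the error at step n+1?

(a) Secant method has superlinear convergence with order φ = (1+√5)/2 ≈ 1.618.
    This means |e_{n+1}| ≈ C|e_n|^1.618.

(b) With |e_n| = 10^(-3) and C = 0.52:
    |e_{n+1}| ≈ 0.52 × (10^(-3))^1.618 = 0.52 × 10^(-4.85)

(a) ≈ 1.618 (golden ratio); (b) |e_{n+1}| ≈ 7.276e-06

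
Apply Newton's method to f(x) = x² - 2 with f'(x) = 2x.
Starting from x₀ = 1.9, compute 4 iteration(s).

f(x) = x² - 2
f'(x) = 2x
x₀ = 1.9

Newton-Raphson formula: x_{n+1} = x_n - f(x_n)/f'(x_n)

Iteration 1:
  f(1.900000) = 1.610000
  f'(1.900000) = 3.800000
  x_1 = 1.900000 - 1.610000/3.800000 = 1.476316
Iteration 2:
  f(1.476316) = 0.179508
  f'(1.476316) = 2.952632
  x_2 = 1.476316 - 0.179508/2.952632 = 1.415520
Iteration 3:
  f(1.415520) = 0.003696
  f'(1.415520) = 2.831039
  x_3 = 1.415520 - 0.003696/2.831039 = 1.414214
Iteration 4:
  f(1.414214) = 0.000002
  f'(1.414214) = 2.828428
  x_4 = 1.414214 - 0.000002/2.828428 = 1.414214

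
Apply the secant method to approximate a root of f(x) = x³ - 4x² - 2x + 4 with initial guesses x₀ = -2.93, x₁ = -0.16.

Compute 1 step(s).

f(x) = x³ - 4x² - 2x + 4
x₀ = -2.93, x₁ = -0.16

Secant formula: x_{n+1} = x_n - f(x_n)(x_n - x_{n-1})/(f(x_n) - f(x_{n-1}))

Iteration 1:
  f(-2.930000) = -49.633357
  f(-0.160000) = 4.213504
  x_2 = -0.160000 - 4.213504×(-0.160000 - (-2.930000))/(4.213504 - (-49.633357))
       = -0.376752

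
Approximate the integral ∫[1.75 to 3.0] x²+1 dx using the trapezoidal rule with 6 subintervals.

f(x) = x²+1
a = 1.75, b = 3.0, n = 6
h = (b - a)/n = 0.208333

Trapezoidal rule: (h/2)[f(x₀) + 2f(x₁) + 2f(x₂) + ... + f(xₙ)]

x_0 = 1.7500, f(x_0) = 4.062500, coefficient = 1
x_1 = 1.9583, f(x_1) = 4.835069, coefficient = 2
x_2 = 2.1667, f(x_2) = 5.694444, coefficient = 2
x_3 = 2.3750, f(x_3) = 6.640625, coefficient = 2
x_4 = 2.5833, f(x_4) = 7.673611, coefficient = 2
x_5 = 2.7917, f(x_5) = 8.793403, coefficient = 2
x_6 = 3.0000, f(x_6) = 10.000000, coefficient = 1

I ≈ (0.208333/2) × 81.336806 = 8.472584
Exact value: 8.463542
Error: 0.009042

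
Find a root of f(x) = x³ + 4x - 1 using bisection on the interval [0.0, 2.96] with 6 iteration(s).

f(x) = x³ + 4x - 1
Initial interval: [0.0, 2.96]

Iteration 1:
  c_1 = (0.000000 + 2.960000)/2 = 1.480000
  f(c_1) = f(1.480000) = 8.161792
  f(a) × f(c) < 0, new interval: [0.000000, 1.480000]
Iteration 2:
  c_2 = (0.000000 + 1.480000)/2 = 0.740000
  f(c_2) = f(0.740000) = 2.365224
  f(a) × f(c) < 0, new interval: [0.000000, 0.740000]
Iteration 3:
  c_3 = (0.000000 + 0.740000)/2 = 0.370000
  f(c_3) = f(0.370000) = 0.530653
  f(a) × f(c) < 0, new interval: [0.000000, 0.370000]
Iteration 4:
  c_4 = (0.000000 + 0.370000)/2 = 0.185000
  f(c_4) = f(0.185000) = -0.253668
  f(a) × f(c) ≥ 0, new interval: [0.185000, 0.370000]
Iteration 5:
  c_5 = (0.185000 + 0.370000)/2 = 0.277500
  f(c_5) = f(0.277500) = 0.131369
  f(a) × f(c) < 0, new interval: [0.185000, 0.277500]
Iteration 6:
  c_6 = (0.185000 + 0.277500)/2 = 0.231250
  f(c_6) = f(0.231250) = -0.062634
  f(a) × f(c) ≥ 0, new interval: [0.231250, 0.277500]

After 6 iteration(s), the approximation is c_6 = 0.231250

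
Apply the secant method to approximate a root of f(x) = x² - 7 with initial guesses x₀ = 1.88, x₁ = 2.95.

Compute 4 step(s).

f(x) = x² - 7
x₀ = 1.88, x₁ = 2.95

Secant formula: x_{n+1} = x_n - f(x_n)(x_n - x_{n-1})/(f(x_n) - f(x_{n-1}))

Iteration 1:
  f(1.880000) = -3.465600
  f(2.950000) = 1.702500
  x_2 = 2.950000 - 1.702500×(2.950000 - 1.880000)/(1.702500 - (-3.465600))
       = 2.597516
Iteration 2:
  f(2.950000) = 1.702500
  f(2.597516) = -0.252913
  x_3 = 2.597516 - (-0.252913)×(2.597516 - 2.950000)/(-0.252913 - 1.702500)
       = 2.643106
Iteration 3:
  f(2.597516) = -0.252913
  f(2.643106) = -0.013991
  x_4 = 2.643106 - (-0.013991)×(2.643106 - 2.597516)/(-0.013991 - (-0.252913))
       = 2.645776
Iteration 4:
  f(2.643106) = -0.013991
  f(2.645776) = 0.000129
  x_5 = 2.645776 - 0.000129×(2.645776 - 2.643106)/(0.000129 - (-0.013991))
       = 2.645751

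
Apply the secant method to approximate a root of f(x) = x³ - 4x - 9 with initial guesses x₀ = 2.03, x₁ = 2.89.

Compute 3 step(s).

f(x) = x³ - 4x - 9
x₀ = 2.03, x₁ = 2.89

Secant formula: x_{n+1} = x_n - f(x_n)(x_n - x_{n-1})/(f(x_n) - f(x_{n-1}))

Iteration 1:
  f(2.030000) = -8.754573
  f(2.890000) = 3.577569
  x_2 = 2.890000 - 3.577569×(2.890000 - 2.030000)/(3.577569 - (-8.754573))
       = 2.640513
Iteration 2:
  f(2.890000) = 3.577569
  f(2.640513) = -1.151580
  x_3 = 2.640513 - (-1.151580)×(2.640513 - 2.890000)/(-1.151580 - 3.577569)
       = 2.701265
Iteration 3:
  f(2.640513) = -1.151580
  f(2.701265) = -0.094386
  x_4 = 2.701265 - (-0.094386)×(2.701265 - 2.640513)/(-0.094386 - (-1.151580))
       = 2.706689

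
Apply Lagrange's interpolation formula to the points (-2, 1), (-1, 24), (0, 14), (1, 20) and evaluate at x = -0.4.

Lagrange interpolation formula:
P(x) = Σ yᵢ × Lᵢ(x)
where Lᵢ(x) = Π_{j≠i} (x - xⱼ)/(xᵢ - xⱼ)

L_0(-0.4) = (-0.4 - (-1))/(-2 - (-1)) × (-0.4 - 0)/(-2 - 0) × (-0.4 - 1)/(-2 - 1) = -0.056000
L_1(-0.4) = (-0.4 - (-2))/(-1 - (-2)) × (-0.4 - 0)/(-1 - 0) × (-0.4 - 1)/(-1 - 1) = 0.448000
L_2(-0.4) = (-0.4 - (-2))/(0 - (-2)) × (-0.4 - (-1))/(0 - (-1)) × (-0.4 - 1)/(0 - 1) = 0.672000
L_3(-0.4) = (-0.4 - (-2))/(1 - (-2)) × (-0.4 - (-1))/(1 - (-1)) × (-0.4 - 0)/(1 - 0) = -0.064000

P(-0.4) = 1×L_0(-0.4) + 24×L_1(-0.4) + 14×L_2(-0.4) + 20×L_3(-0.4)
P(-0.4) = 18.824000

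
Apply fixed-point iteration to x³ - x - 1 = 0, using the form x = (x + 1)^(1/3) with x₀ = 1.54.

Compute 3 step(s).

Equation: x³ - x - 1 = 0
Fixed-point form: x = (x + 1)^(1/3)
x₀ = 1.54

x_1 = g(1.540000) = 1.364409
x_2 = g(1.364409) = 1.332215
x_3 = g(1.332215) = 1.326140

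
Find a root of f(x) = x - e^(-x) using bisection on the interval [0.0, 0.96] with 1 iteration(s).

f(x) = x - e^(-x)
Initial interval: [0.0, 0.96]

Iteration 1:
  c_1 = (0.000000 + 0.960000)/2 = 0.480000
  f(c_1) = f(0.480000) = -0.138783
  f(a) × f(c) ≥ 0, new interval: [0.480000, 0.960000]

After 1 iteration(s), the approximation is c_1 = 0.480000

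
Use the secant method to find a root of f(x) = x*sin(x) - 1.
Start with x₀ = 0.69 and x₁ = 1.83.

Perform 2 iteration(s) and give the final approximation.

f(x) = x*sin(x) - 1
x₀ = 0.69, x₁ = 1.83

Secant formula: x_{n+1} = x_n - f(x_n)(x_n - x_{n-1})/(f(x_n) - f(x_{n-1}))

Iteration 1:
  f(0.690000) = -0.560789
  f(1.830000) = 0.768868
  x_2 = 1.830000 - 0.768868×(1.830000 - 0.690000)/(0.768868 - (-0.560789))
       = 1.170801
Iteration 2:
  f(1.830000) = 0.768868
  f(1.170801) = 0.078381
  x_3 = 1.170801 - 0.078381×(1.170801 - 1.830000)/(0.078381 - 0.768868)
       = 1.095972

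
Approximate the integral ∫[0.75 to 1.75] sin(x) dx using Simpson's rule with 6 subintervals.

f(x) = sin(x)
a = 0.75, b = 1.75, n = 6
h = (b - a)/n = 0.166667

Simpson's rule: (h/3)[f(x₀) + 4f(x₁) + 2f(x₂) + ... + f(xₙ)]

x_0 = 0.7500, f(x_0) = 0.681639, coefficient = 1
x_1 = 0.9167, f(x_1) = 0.793578, coefficient = 4
x_2 = 1.0833, f(x_2) = 0.883524, coefficient = 2
x_3 = 1.2500, f(x_3) = 0.948985, coefficient = 4
x_4 = 1.4167, f(x_4) = 0.988146, coefficient = 2
x_5 = 1.5833, f(x_5) = 0.999921, coefficient = 4
x_6 = 1.7500, f(x_6) = 0.983986, coefficient = 1

I ≈ (0.166667/3) × 16.378899 = 0.909939
Exact value: 0.909935
Error: 0.000004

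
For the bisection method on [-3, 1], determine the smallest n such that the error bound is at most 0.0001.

We need (b-a)/2^n ≤ 0.0001
(1 - (-3))/2^n ≤ 0.0001
4/2^n ≤ 0.0001
2^n ≥ 40000
n ≥ log₂(40000) = 15.29
n ≥ 16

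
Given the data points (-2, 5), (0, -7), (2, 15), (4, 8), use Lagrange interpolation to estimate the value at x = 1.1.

Lagrange interpolation formula:
P(x) = Σ yᵢ × Lᵢ(x)
where Lᵢ(x) = Π_{j≠i} (x - xⱼ)/(xᵢ - xⱼ)

L_0(1.1) = (1.1 - 0)/(-2 - 0) × (1.1 - 2)/(-2 - 2) × (1.1 - 4)/(-2 - 4) = -0.059812
L_1(1.1) = (1.1 - (-2))/(0 - (-2)) × (1.1 - 2)/(0 - 2) × (1.1 - 4)/(0 - 4) = 0.505687
L_2(1.1) = (1.1 - (-2))/(2 - (-2)) × (1.1 - 0)/(2 - 0) × (1.1 - 4)/(2 - 4) = 0.618063
L_3(1.1) = (1.1 - (-2))/(4 - (-2)) × (1.1 - 0)/(4 - 0) × (1.1 - 2)/(4 - 2) = -0.063938

P(1.1) = 5×L_0(1.1) + (-7)×L_1(1.1) + 15×L_2(1.1) + 8×L_3(1.1)
P(1.1) = 4.920563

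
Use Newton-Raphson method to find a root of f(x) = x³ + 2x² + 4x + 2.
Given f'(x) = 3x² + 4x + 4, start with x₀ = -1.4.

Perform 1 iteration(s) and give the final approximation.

f(x) = x³ + 2x² + 4x + 2
f'(x) = 3x² + 4x + 4
x₀ = -1.4

Newton-Raphson formula: x_{n+1} = x_n - f(x_n)/f'(x_n)

Iteration 1:
  f(-1.400000) = -2.424000
  f'(-1.400000) = 4.280000
  x_1 = -1.400000 - (-2.424000)/4.280000 = -0.833645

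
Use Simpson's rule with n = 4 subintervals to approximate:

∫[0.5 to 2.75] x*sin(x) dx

f(x) = x*sin(x)
a = 0.5, b = 2.75, n = 4
h = (b - a)/n = 0.562500

Simpson's rule: (h/3)[f(x₀) + 4f(x₁) + 2f(x₂) + ... + f(xₙ)]

x_0 = 0.5000, f(x_0) = 0.239713, coefficient = 1
x_1 = 1.0625, f(x_1) = 0.928173, coefficient = 4
x_2 = 1.6250, f(x_2) = 1.622613, coefficient = 2
x_3 = 2.1875, f(x_3) = 1.784539, coefficient = 4
x_4 = 2.7500, f(x_4) = 1.049568, coefficient = 1

I ≈ (0.562500/3) × 15.385357 = 2.884754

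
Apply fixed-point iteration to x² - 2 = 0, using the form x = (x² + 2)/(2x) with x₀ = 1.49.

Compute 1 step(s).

Equation: x² - 2 = 0
Fixed-point form: x = (x² + 2)/(2x)
x₀ = 1.49

x_1 = g(1.490000) = 1.416141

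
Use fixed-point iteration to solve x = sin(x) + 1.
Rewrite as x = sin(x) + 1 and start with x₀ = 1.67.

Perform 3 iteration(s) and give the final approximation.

Equation: x = sin(x) + 1
Fixed-point form: x = sin(x) + 1
x₀ = 1.67

x_1 = g(1.670000) = 1.995083
x_2 = g(1.995083) = 1.911332
x_3 = g(1.911332) = 1.942576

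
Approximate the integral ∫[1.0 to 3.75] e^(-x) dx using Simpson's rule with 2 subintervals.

f(x) = e^(-x)
a = 1.0, b = 3.75, n = 2
h = (b - a)/n = 1.375000

Simpson's rule: (h/3)[f(x₀) + 4f(x₁) + 2f(x₂) + ... + f(xₙ)]

x_0 = 1.0000, f(x_0) = 0.367879, coefficient = 1
x_1 = 2.3750, f(x_1) = 0.093014, coefficient = 4
x_2 = 3.7500, f(x_2) = 0.023518, coefficient = 1

I ≈ (1.375000/3) × 0.763455 = 0.349917
Exact value: 0.344362
Error: 0.005555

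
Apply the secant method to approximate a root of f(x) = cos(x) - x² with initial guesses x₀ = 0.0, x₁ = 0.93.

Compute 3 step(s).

f(x) = cos(x) - x²
x₀ = 0.0, x₁ = 0.93

Secant formula: x_{n+1} = x_n - f(x_n)(x_n - x_{n-1})/(f(x_n) - f(x_{n-1}))

Iteration 1:
  f(0.000000) = 1.000000
  f(0.930000) = -0.267066
  x_2 = 0.930000 - (-0.267066)×(0.930000 - 0.000000)/(-0.267066 - 1.000000)
       = 0.733979
Iteration 2:
  f(0.930000) = -0.267066
  f(0.733979) = 0.203790
  x_3 = 0.733979 - 0.203790×(0.733979 - 0.930000)/(0.203790 - (-0.267066))
       = 0.818818
Iteration 3:
  f(0.733979) = 0.203790
  f(0.818818) = 0.012621
  x_4 = 0.818818 - 0.012621×(0.818818 - 0.733979)/(0.012621 - 0.203790)
       = 0.824420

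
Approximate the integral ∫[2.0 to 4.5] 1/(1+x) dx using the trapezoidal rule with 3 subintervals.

f(x) = 1/(1+x)
a = 2.0, b = 4.5, n = 3
h = (b - a)/n = 0.833333

Trapezoidal rule: (h/2)[f(x₀) + 2f(x₁) + 2f(x₂) + ... + f(xₙ)]

x_0 = 2.0000, f(x_0) = 0.333333, coefficient = 1
x_1 = 2.8333, f(x_1) = 0.260870, coefficient = 2
x_2 = 3.6667, f(x_2) = 0.214286, coefficient = 2
x_3 = 4.5000, f(x_3) = 0.181818, coefficient = 1

I ≈ (0.833333/2) × 1.465462 = 0.610609
Exact value: 0.606136
Error: 0.004473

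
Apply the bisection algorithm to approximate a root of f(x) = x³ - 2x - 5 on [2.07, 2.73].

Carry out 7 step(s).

f(x) = x³ - 2x - 5
Initial interval: [2.07, 2.73]

Iteration 1:
  c_1 = (2.070000 + 2.730000)/2 = 2.400000
  f(c_1) = f(2.400000) = 4.024000
  f(a) × f(c) < 0, new interval: [2.070000, 2.400000]
Iteration 2:
  c_2 = (2.070000 + 2.400000)/2 = 2.235000
  f(c_2) = f(2.235000) = 1.694328
  f(a) × f(c) < 0, new interval: [2.070000, 2.235000]
Iteration 3:
  c_3 = (2.070000 + 2.235000)/2 = 2.152500
  f(c_3) = f(2.152500) = 0.668084
  f(a) × f(c) < 0, new interval: [2.070000, 2.152500]
Iteration 4:
  c_4 = (2.070000 + 2.152500)/2 = 2.111250
  f(c_4) = f(2.111250) = 0.188136
  f(a) × f(c) < 0, new interval: [2.070000, 2.111250]
Iteration 5:
  c_5 = (2.070000 + 2.111250)/2 = 2.090625
  f(c_5) = f(2.090625) = -0.043728
  f(a) × f(c) ≥ 0, new interval: [2.090625, 2.111250]
Iteration 6:
  c_6 = (2.090625 + 2.111250)/2 = 2.100938
  f(c_6) = f(2.100938) = 0.071534
  f(a) × f(c) < 0, new interval: [2.090625, 2.100938]
Iteration 7:
  c_7 = (2.090625 + 2.100938)/2 = 2.095781
  f(c_7) = f(2.095781) = 0.013735
  f(a) × f(c) < 0, new interval: [2.090625, 2.095781]

After 7 iteration(s), the approximation is c_7 = 2.095781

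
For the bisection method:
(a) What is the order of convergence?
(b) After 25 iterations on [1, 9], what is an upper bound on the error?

(a) Bisection has linear (order 1) convergence; the error is halved each step.

(b) Error bound = (b-a)/2^n = (9 - 1)/2^{25}
    = 8/2^{25}

(a) 1 (linear); (b) error ≤ 2.38e-07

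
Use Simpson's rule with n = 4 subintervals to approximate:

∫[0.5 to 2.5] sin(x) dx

f(x) = sin(x)
a = 0.5, b = 2.5, n = 4
h = (b - a)/n = 0.500000

Simpson's rule: (h/3)[f(x₀) + 4f(x₁) + 2f(x₂) + ... + f(xₙ)]

x_0 = 0.5000, f(x_0) = 0.479426, coefficient = 1
x_1 = 1.0000, f(x_1) = 0.841471, coefficient = 4
x_2 = 1.5000, f(x_2) = 0.997495, coefficient = 2
x_3 = 2.0000, f(x_3) = 0.909297, coefficient = 4
x_4 = 2.5000, f(x_4) = 0.598472, coefficient = 1

I ≈ (0.500000/3) × 10.075961 = 1.679327
Exact value: 1.678726
Error: 0.000601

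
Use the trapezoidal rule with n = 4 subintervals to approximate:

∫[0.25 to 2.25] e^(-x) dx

f(x) = e^(-x)
a = 0.25, b = 2.25, n = 4
h = (b - a)/n = 0.500000

Trapezoidal rule: (h/2)[f(x₀) + 2f(x₁) + 2f(x₂) + ... + f(xₙ)]

x_0 = 0.2500, f(x_0) = 0.778801, coefficient = 1
x_1 = 0.7500, f(x_1) = 0.472367, coefficient = 2
x_2 = 1.2500, f(x_2) = 0.286505, coefficient = 2
x_3 = 1.7500, f(x_3) = 0.173774, coefficient = 2
x_4 = 2.2500, f(x_4) = 0.105399, coefficient = 1

I ≈ (0.500000/2) × 2.749491 = 0.687373
Exact value: 0.673402
Error: 0.013971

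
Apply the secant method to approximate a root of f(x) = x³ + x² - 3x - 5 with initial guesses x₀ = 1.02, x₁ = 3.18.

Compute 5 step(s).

f(x) = x³ + x² - 3x - 5
x₀ = 1.02, x₁ = 3.18

Secant formula: x_{n+1} = x_n - f(x_n)(x_n - x_{n-1})/(f(x_n) - f(x_{n-1}))

Iteration 1:
  f(1.020000) = -5.958392
  f(3.180000) = 27.729832
  x_2 = 3.180000 - 27.729832×(3.180000 - 1.020000)/(27.729832 - (-5.958392))
       = 1.402036
Iteration 2:
  f(3.180000) = 27.729832
  f(1.402036) = -4.484412
  x_3 = 1.402036 - (-4.484412)×(1.402036 - 3.180000)/(-4.484412 - 27.729832)
       = 1.649539
Iteration 3:
  f(1.402036) = -4.484412
  f(1.649539) = -2.739274
  x_4 = 1.649539 - (-2.739274)×(1.649539 - 1.402036)/(-2.739274 - (-4.484412))
       = 2.038035
Iteration 4:
  f(1.649539) = -2.739274
  f(2.038035) = 1.504638
  x_5 = 2.038035 - 1.504638×(2.038035 - 1.649539)/(1.504638 - (-2.739274))
       = 1.900298
Iteration 5:
  f(2.038035) = 1.504638
  f(1.900298) = -0.227537
  x_6 = 1.900298 - (-0.227537)×(1.900298 - 2.038035)/(-0.227537 - 1.504638)
       = 1.918391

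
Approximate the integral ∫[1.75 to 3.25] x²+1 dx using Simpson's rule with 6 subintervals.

f(x) = x²+1
a = 1.75, b = 3.25, n = 6
h = (b - a)/n = 0.250000

Simpson's rule: (h/3)[f(x₀) + 4f(x₁) + 2f(x₂) + ... + f(xₙ)]

x_0 = 1.7500, f(x_0) = 4.062500, coefficient = 1
x_1 = 2.0000, f(x_1) = 5.000000, coefficient = 4
x_2 = 2.2500, f(x_2) = 6.062500, coefficient = 2
x_3 = 2.5000, f(x_3) = 7.250000, coefficient = 4
x_4 = 2.7500, f(x_4) = 8.562500, coefficient = 2
x_5 = 3.0000, f(x_5) = 10.000000, coefficient = 4
x_6 = 3.2500, f(x_6) = 11.562500, coefficient = 1

I ≈ (0.250000/3) × 133.875000 = 11.156250
Exact value: 11.156250
Error: 0.000000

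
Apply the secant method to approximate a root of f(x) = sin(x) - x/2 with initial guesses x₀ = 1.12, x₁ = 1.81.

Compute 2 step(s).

f(x) = sin(x) - x/2
x₀ = 1.12, x₁ = 1.81

Secant formula: x_{n+1} = x_n - f(x_n)(x_n - x_{n-1})/(f(x_n) - f(x_{n-1}))

Iteration 1:
  f(1.120000) = 0.340100
  f(1.810000) = 0.066527
  x_2 = 1.810000 - 0.066527×(1.810000 - 1.120000)/(0.066527 - 0.340100)
       = 1.977793
Iteration 2:
  f(1.810000) = 0.066527
  f(1.977793) = -0.070582
  x_3 = 1.977793 - (-0.070582)×(1.977793 - 1.810000)/(-0.070582 - 0.066527)
       = 1.891415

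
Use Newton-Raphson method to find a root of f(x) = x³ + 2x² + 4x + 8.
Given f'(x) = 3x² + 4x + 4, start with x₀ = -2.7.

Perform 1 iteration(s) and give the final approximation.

f(x) = x³ + 2x² + 4x + 8
f'(x) = 3x² + 4x + 4
x₀ = -2.7

Newton-Raphson formula: x_{n+1} = x_n - f(x_n)/f'(x_n)

Iteration 1:
  f(-2.700000) = -7.903000
  f'(-2.700000) = 15.070000
  x_1 = -2.700000 - (-7.903000)/15.070000 = -2.175581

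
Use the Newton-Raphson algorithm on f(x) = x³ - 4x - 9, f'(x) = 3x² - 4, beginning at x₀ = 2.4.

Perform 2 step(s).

f(x) = x³ - 4x - 9
f'(x) = 3x² - 4
x₀ = 2.4

Newton-Raphson formula: x_{n+1} = x_n - f(x_n)/f'(x_n)

Iteration 1:
  f(2.400000) = -4.776000
  f'(2.400000) = 13.280000
  x_1 = 2.400000 - (-4.776000)/13.280000 = 2.759639
Iteration 2:
  f(2.759639) = 0.977763
  f'(2.759639) = 18.846815
  x_2 = 2.759639 - 0.977763/18.846815 = 2.707759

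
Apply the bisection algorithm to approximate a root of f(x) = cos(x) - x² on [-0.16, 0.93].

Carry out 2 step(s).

f(x) = cos(x) - x²
Initial interval: [-0.16, 0.93]

Iteration 1:
  c_1 = (-0.160000 + 0.930000)/2 = 0.385000
  f(c_1) = f(0.385000) = 0.778573
  f(a) × f(c) ≥ 0, new interval: [0.385000, 0.930000]
Iteration 2:
  c_2 = (0.385000 + 0.930000)/2 = 0.657500
  f(c_2) = f(0.657500) = 0.359216
  f(a) × f(c) ≥ 0, new interval: [0.657500, 0.930000]

After 2 iteration(s), the approximation is c_2 = 0.657500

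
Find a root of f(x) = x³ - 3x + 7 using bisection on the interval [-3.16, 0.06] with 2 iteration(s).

f(x) = x³ - 3x + 7
Initial interval: [-3.16, 0.06]

Iteration 1:
  c_1 = (-3.160000 + 0.060000)/2 = -1.550000
  f(c_1) = f(-1.550000) = 7.926125
  f(a) × f(c) < 0, new interval: [-3.160000, -1.550000]
Iteration 2:
  c_2 = (-3.160000 + (-1.550000))/2 = -2.355000
  f(c_2) = f(-2.355000) = 1.004111
  f(a) × f(c) < 0, new interval: [-3.160000, -2.355000]

After 2 iteration(s), the approximation is c_2 = -2.355000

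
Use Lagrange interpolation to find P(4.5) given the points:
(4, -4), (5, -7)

Lagrange interpolation formula:
P(x) = Σ yᵢ × Lᵢ(x)
where Lᵢ(x) = Π_{j≠i} (x - xⱼ)/(xᵢ - xⱼ)

L_0(4.5) = (4.5 - 5)/(4 - 5) = 0.500000
L_1(4.5) = (4.5 - 4)/(5 - 4) = 0.500000

P(4.5) = (-4)×L_0(4.5) + (-7)×L_1(4.5)
P(4.5) = -5.500000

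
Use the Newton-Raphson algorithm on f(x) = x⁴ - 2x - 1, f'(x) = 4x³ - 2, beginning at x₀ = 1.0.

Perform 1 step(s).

f(x) = x⁴ - 2x - 1
f'(x) = 4x³ - 2
x₀ = 1.0

Newton-Raphson formula: x_{n+1} = x_n - f(x_n)/f'(x_n)

Iteration 1:
  f(1.000000) = -2.000000
  f'(1.000000) = 2.000000
  x_1 = 1.000000 - (-2.000000)/2.000000 = 2.000000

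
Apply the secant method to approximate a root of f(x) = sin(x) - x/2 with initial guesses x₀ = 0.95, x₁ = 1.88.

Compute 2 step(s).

f(x) = sin(x) - x/2
x₀ = 0.95, x₁ = 1.88

Secant formula: x_{n+1} = x_n - f(x_n)(x_n - x_{n-1})/(f(x_n) - f(x_{n-1}))

Iteration 1:
  f(0.950000) = 0.338416
  f(1.880000) = 0.012576
  x_2 = 1.880000 - 0.012576×(1.880000 - 0.950000)/(0.012576 - 0.338416)
       = 1.915895
Iteration 2:
  f(1.880000) = 0.012576
  f(1.915895) = -0.016905
  x_3 = 1.915895 - (-0.016905)×(1.915895 - 1.880000)/(-0.016905 - 0.012576)
       = 1.895312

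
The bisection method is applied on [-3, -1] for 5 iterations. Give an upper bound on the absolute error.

Bisection error bound: |error| ≤ (b-a)/2^n
|error| ≤ (-1 - (-3))/2^5 = 2/2^5
|error| ≤ 0.0625000000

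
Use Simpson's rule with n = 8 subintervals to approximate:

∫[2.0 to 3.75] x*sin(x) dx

f(x) = x*sin(x)
a = 2.0, b = 3.75, n = 8
h = (b - a)/n = 0.218750

Simpson's rule: (h/3)[f(x₀) + 4f(x₁) + 2f(x₂) + ... + f(xₙ)]

x_0 = 2.0000, f(x_0) = 1.818595, coefficient = 1
x_1 = 2.2188, f(x_1) = 1.769055, coefficient = 4
x_2 = 2.4375, f(x_2) = 1.577897, coefficient = 2
x_3 = 2.6562, f(x_3) = 1.239171, coefficient = 4
x_4 = 2.8750, f(x_4) = 0.757407, coefficient = 2
x_5 = 3.0938, f(x_5) = 0.147957, coefficient = 4
x_6 = 3.3125, f(x_6) = -0.563379, coefficient = 2
x_7 = 3.5312, f(x_7) = -1.341421, coefficient = 4
x_8 = 3.7500, f(x_8) = -2.143355, coefficient = 1

I ≈ (0.218750/3) × 10.478139 = 0.764031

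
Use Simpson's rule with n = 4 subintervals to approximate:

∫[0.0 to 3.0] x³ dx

f(x) = x³
a = 0.0, b = 3.0, n = 4
h = (b - a)/n = 0.750000

Simpson's rule: (h/3)[f(x₀) + 4f(x₁) + 2f(x₂) + ... + f(xₙ)]

x_0 = 0.0000, f(x_0) = 0.000000, coefficient = 1
x_1 = 0.7500, f(x_1) = 0.421875, coefficient = 4
x_2 = 1.5000, f(x_2) = 3.375000, coefficient = 2
x_3 = 2.2500, f(x_3) = 11.390625, coefficient = 4
x_4 = 3.0000, f(x_4) = 27.000000, coefficient = 1

I ≈ (0.750000/3) × 81.000000 = 20.250000
Exact value: 20.250000
Error: 0.000000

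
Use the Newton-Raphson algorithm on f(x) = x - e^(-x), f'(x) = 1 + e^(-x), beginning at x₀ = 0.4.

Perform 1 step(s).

f(x) = x - e^(-x)
f'(x) = 1 + e^(-x)
x₀ = 0.4

Newton-Raphson formula: x_{n+1} = x_n - f(x_n)/f'(x_n)

Iteration 1:
  f(0.400000) = -0.270320
  f'(0.400000) = 1.670320
  x_1 = 0.400000 - (-0.270320)/1.670320 = 0.561837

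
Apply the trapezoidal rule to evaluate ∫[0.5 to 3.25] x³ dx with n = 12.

f(x) = x³
a = 0.5, b = 3.25, n = 12
h = (b - a)/n = 0.229167

Trapezoidal rule: (h/2)[f(x₀) + 2f(x₁) + 2f(x₂) + ... + f(xₙ)]

x_0 = 0.5000, f(x_0) = 0.125000, coefficient = 1
x_1 = 0.7292, f(x_1) = 0.387686, coefficient = 2
x_2 = 0.9583, f(x_2) = 0.880136, coefficient = 2
x_3 = 1.1875, f(x_3) = 1.674561, coefficient = 2
x_4 = 1.4167, f(x_4) = 2.843171, coefficient = 2
x_5 = 1.6458, f(x_5) = 4.458180, coefficient = 2
x_6 = 1.8750, f(x_6) = 6.591797, coefficient = 2
x_7 = 2.1042, f(x_7) = 9.316234, coefficient = 2
x_8 = 2.3333, f(x_8) = 12.703704, coefficient = 2
x_9 = 2.5625, f(x_9) = 16.826416, coefficient = 2
x_10 = 2.7917, f(x_10) = 21.756583, coefficient = 2
x_11 = 3.0208, f(x_11) = 27.566415, coefficient = 2
x_12 = 3.2500, f(x_12) = 34.328125, coefficient = 1

I ≈ (0.229167/2) × 244.462891 = 28.011373
Exact value: 27.875977
Error: 0.135396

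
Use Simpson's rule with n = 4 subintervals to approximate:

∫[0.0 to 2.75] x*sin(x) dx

f(x) = x*sin(x)
a = 0.0, b = 2.75, n = 4
h = (b - a)/n = 0.687500

Simpson's rule: (h/3)[f(x₀) + 4f(x₁) + 2f(x₂) + ... + f(xₙ)]

x_0 = 0.0000, f(x_0) = 0.000000, coefficient = 1
x_1 = 0.6875, f(x_1) = 0.436292, coefficient = 4
x_2 = 1.3750, f(x_2) = 1.348728, coefficient = 2
x_3 = 2.0625, f(x_3) = 1.818155, coefficient = 4
x_4 = 2.7500, f(x_4) = 1.049568, coefficient = 1

I ≈ (0.687500/3) × 12.764814 = 2.925270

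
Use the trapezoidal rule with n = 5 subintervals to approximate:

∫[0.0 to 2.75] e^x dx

f(x) = e^x
a = 0.0, b = 2.75, n = 5
h = (b - a)/n = 0.550000

Trapezoidal rule: (h/2)[f(x₀) + 2f(x₁) + 2f(x₂) + ... + f(xₙ)]

x_0 = 0.0000, f(x_0) = 1.000000, coefficient = 1
x_1 = 0.5500, f(x_1) = 1.733253, coefficient = 2
x_2 = 1.1000, f(x_2) = 3.004166, coefficient = 2
x_3 = 1.6500, f(x_3) = 5.206980, coefficient = 2
x_4 = 2.2000, f(x_4) = 9.025013, coefficient = 2
x_5 = 2.7500, f(x_5) = 15.642632, coefficient = 1

I ≈ (0.550000/2) × 54.581457 = 15.009901
Exact value: 14.642632
Error: 0.367269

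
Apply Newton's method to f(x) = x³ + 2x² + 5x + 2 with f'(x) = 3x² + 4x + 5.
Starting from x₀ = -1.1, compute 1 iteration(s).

f(x) = x³ + 2x² + 5x + 2
f'(x) = 3x² + 4x + 5
x₀ = -1.1

Newton-Raphson formula: x_{n+1} = x_n - f(x_n)/f'(x_n)

Iteration 1:
  f(-1.100000) = -2.411000
  f'(-1.100000) = 4.230000
  x_1 = -1.100000 - (-2.411000)/4.230000 = -0.530024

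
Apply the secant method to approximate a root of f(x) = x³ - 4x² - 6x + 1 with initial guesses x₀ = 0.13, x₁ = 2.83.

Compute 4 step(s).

f(x) = x³ - 4x² - 6x + 1
x₀ = 0.13, x₁ = 2.83

Secant formula: x_{n+1} = x_n - f(x_n)(x_n - x_{n-1})/(f(x_n) - f(x_{n-1}))

Iteration 1:
  f(0.130000) = 0.154597
  f(2.830000) = -25.350413
  x_2 = 2.830000 - (-25.350413)×(2.830000 - 0.130000)/(-25.350413 - 0.154597)
       = 0.146366
Iteration 2:
  f(2.830000) = -25.350413
  f(0.146366) = 0.039248
  x_3 = 0.146366 - 0.039248×(0.146366 - 2.830000)/(0.039248 - (-25.350413))
       = 0.150514
Iteration 3:
  f(0.146366) = 0.039248
  f(0.150514) = 0.009705
  x_4 = 0.150514 - 0.009705×(0.150514 - 0.146366)/(0.009705 - 0.039248)
       = 0.151877
Iteration 4:
  f(0.150514) = 0.009705
  f(0.151877) = -0.000027
  x_5 = 0.151877 - (-0.000027)×(0.151877 - 0.150514)/(-0.000027 - 0.009705)
       = 0.151873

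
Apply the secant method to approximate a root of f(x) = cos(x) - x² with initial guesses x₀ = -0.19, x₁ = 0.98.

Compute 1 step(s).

f(x) = cos(x) - x²
x₀ = -0.19, x₁ = 0.98

Secant formula: x_{n+1} = x_n - f(x_n)(x_n - x_{n-1})/(f(x_n) - f(x_{n-1}))

Iteration 1:
  f(-0.190000) = 0.945904
  f(0.980000) = -0.403377
  x_2 = 0.980000 - (-0.403377)×(0.980000 - (-0.190000))/(-0.403377 - 0.945904)
       = 0.630220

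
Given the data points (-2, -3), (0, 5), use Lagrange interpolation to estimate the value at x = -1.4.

Lagrange interpolation formula:
P(x) = Σ yᵢ × Lᵢ(x)
where Lᵢ(x) = Π_{j≠i} (x - xⱼ)/(xᵢ - xⱼ)

L_0(-1.4) = (-1.4 - 0)/(-2 - 0) = 0.700000
L_1(-1.4) = (-1.4 - (-2))/(0 - (-2)) = 0.300000

P(-1.4) = (-3)×L_0(-1.4) + 5×L_1(-1.4)
P(-1.4) = -0.600000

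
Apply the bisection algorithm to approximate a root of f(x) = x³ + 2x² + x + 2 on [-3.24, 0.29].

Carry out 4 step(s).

f(x) = x³ + 2x² + x + 2
Initial interval: [-3.24, 0.29]

Iteration 1:
  c_1 = (-3.240000 + 0.290000)/2 = -1.475000
  f(c_1) = f(-1.475000) = 1.667203
  f(a) × f(c) < 0, new interval: [-3.240000, -1.475000]
Iteration 2:
  c_2 = (-3.240000 + (-1.475000))/2 = -2.357500
  f(c_2) = f(-2.357500) = -2.344416
  f(a) × f(c) ≥ 0, new interval: [-2.357500, -1.475000]
Iteration 3:
  c_3 = (-2.357500 + (-1.475000))/2 = -1.916250
  f(c_3) = f(-1.916250) = 0.391281
  f(a) × f(c) < 0, new interval: [-2.357500, -1.916250]
Iteration 4:
  c_4 = (-2.357500 + (-1.916250))/2 = -2.136875
  f(c_4) = f(-2.136875) = -0.761878
  f(a) × f(c) ≥ 0, new interval: [-2.136875, -1.916250]

After 4 iteration(s), the approximation is c_4 = -2.136875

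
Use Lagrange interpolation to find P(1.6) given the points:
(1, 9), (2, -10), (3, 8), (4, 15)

Lagrange interpolation formula:
P(x) = Σ yᵢ × Lᵢ(x)
where Lᵢ(x) = Π_{j≠i} (x - xⱼ)/(xᵢ - xⱼ)

L_0(1.6) = (1.6 - 2)/(1 - 2) × (1.6 - 3)/(1 - 3) × (1.6 - 4)/(1 - 4) = 0.224000
L_1(1.6) = (1.6 - 1)/(2 - 1) × (1.6 - 3)/(2 - 3) × (1.6 - 4)/(2 - 4) = 1.008000
L_2(1.6) = (1.6 - 1)/(3 - 1) × (1.6 - 2)/(3 - 2) × (1.6 - 4)/(3 - 4) = -0.288000
L_3(1.6) = (1.6 - 1)/(4 - 1) × (1.6 - 2)/(4 - 2) × (1.6 - 3)/(4 - 3) = 0.056000

P(1.6) = 9×L_0(1.6) + (-10)×L_1(1.6) + 8×L_2(1.6) + 15×L_3(1.6)
P(1.6) = -9.528000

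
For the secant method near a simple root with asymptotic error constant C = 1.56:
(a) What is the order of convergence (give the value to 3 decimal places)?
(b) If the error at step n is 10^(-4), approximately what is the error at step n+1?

(a) Secant method has superlinear convergence with order φ = (1+√5)/2 ≈ 1.618.
    This means |e_{n+1}| ≈ C|e_n|^1.618.

(b) With |e_n| = 10^(-4) and C = 1.56:
    |e_{n+1}| ≈ 1.56 × (10^(-4))^1.618 = 1.56 × 10^(-6.47)

(a) ≈ 1.618 (golden ratio); (b) |e_{n+1}| ≈ 5.260e-07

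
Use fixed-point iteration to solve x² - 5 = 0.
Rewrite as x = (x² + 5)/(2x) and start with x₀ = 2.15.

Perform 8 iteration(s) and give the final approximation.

Equation: x² - 5 = 0
Fixed-point form: x = (x² + 5)/(2x)
x₀ = 2.15

x_1 = g(2.150000) = 2.237791
x_2 = g(2.237791) = 2.236069
x_3 = g(2.236069) = 2.236068
x_4 = g(2.236068) = 2.236068
x_5 = g(2.236068) = 2.236068
x_6 = g(2.236068) = 2.236068
x_7 = g(2.236068) = 2.236068
x_8 = g(2.236068) = 2.236068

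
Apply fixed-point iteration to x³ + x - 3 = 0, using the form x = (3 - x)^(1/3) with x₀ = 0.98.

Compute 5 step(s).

Equation: x³ + x - 3 = 0
Fixed-point form: x = (3 - x)^(1/3)
x₀ = 0.98

x_1 = g(0.980000) = 1.264107
x_2 = g(1.264107) = 1.201824
x_3 = g(1.201824) = 1.216029
x_4 = g(1.216029) = 1.212819
x_5 = g(1.212819) = 1.213546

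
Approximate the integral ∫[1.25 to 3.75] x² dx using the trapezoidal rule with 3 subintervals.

f(x) = x²
a = 1.25, b = 3.75, n = 3
h = (b - a)/n = 0.833333

Trapezoidal rule: (h/2)[f(x₀) + 2f(x₁) + 2f(x₂) + ... + f(xₙ)]

x_0 = 1.2500, f(x_0) = 1.562500, coefficient = 1
x_1 = 2.0833, f(x_1) = 4.340278, coefficient = 2
x_2 = 2.9167, f(x_2) = 8.506944, coefficient = 2
x_3 = 3.7500, f(x_3) = 14.062500, coefficient = 1

I ≈ (0.833333/2) × 41.319444 = 17.216435
Exact value: 16.927083
Error: 0.289352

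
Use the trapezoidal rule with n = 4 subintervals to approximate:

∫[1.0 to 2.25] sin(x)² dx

f(x) = sin(x)²
a = 1.0, b = 2.25, n = 4
h = (b - a)/n = 0.312500

Trapezoidal rule: (h/2)[f(x₀) + 2f(x₁) + 2f(x₂) + ... + f(xₙ)]

x_0 = 1.0000, f(x_0) = 0.708073, coefficient = 1
x_1 = 1.3125, f(x_1) = 0.934754, coefficient = 2
x_2 = 1.6250, f(x_2) = 0.997065, coefficient = 2
x_3 = 1.9375, f(x_3) = 0.871449, coefficient = 2
x_4 = 2.2500, f(x_4) = 0.605398, coefficient = 1

I ≈ (0.312500/2) × 6.920006 = 1.081251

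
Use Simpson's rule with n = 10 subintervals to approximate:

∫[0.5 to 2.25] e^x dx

f(x) = e^x
a = 0.5, b = 2.25, n = 10
h = (b - a)/n = 0.175000

Simpson's rule: (h/3)[f(x₀) + 4f(x₁) + 2f(x₂) + ... + f(xₙ)]

x_0 = 0.5000, f(x_0) = 1.648721, coefficient = 1
x_1 = 0.6750, f(x_1) = 1.964033, coefficient = 4
x_2 = 0.8500, f(x_2) = 2.339647, coefficient = 2
x_3 = 1.0250, f(x_3) = 2.787095, coefficient = 4
x_4 = 1.2000, f(x_4) = 3.320117, coefficient = 2
x_5 = 1.3750, f(x_5) = 3.955077, coefficient = 4
x_6 = 1.5500, f(x_6) = 4.711470, coefficient = 2
x_7 = 1.7250, f(x_7) = 5.612521, coefficient = 4
x_8 = 1.9000, f(x_8) = 6.685894, coefficient = 2
x_9 = 2.0750, f(x_9) = 7.964546, coefficient = 4
x_10 = 2.2500, f(x_10) = 9.487736, coefficient = 1

I ≈ (0.175000/3) × 134.383804 = 7.839055
Exact value: 7.839015
Error: 0.000041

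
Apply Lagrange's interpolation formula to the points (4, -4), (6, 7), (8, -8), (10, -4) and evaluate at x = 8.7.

Lagrange interpolation formula:
P(x) = Σ yᵢ × Lᵢ(x)
where Lᵢ(x) = Π_{j≠i} (x - xⱼ)/(xᵢ - xⱼ)

L_0(8.7) = (8.7 - 6)/(4 - 6) × (8.7 - 8)/(4 - 8) × (8.7 - 10)/(4 - 10) = 0.051187
L_1(8.7) = (8.7 - 4)/(6 - 4) × (8.7 - 8)/(6 - 8) × (8.7 - 10)/(6 - 10) = -0.267312
L_2(8.7) = (8.7 - 4)/(8 - 4) × (8.7 - 6)/(8 - 6) × (8.7 - 10)/(8 - 10) = 1.031062
L_3(8.7) = (8.7 - 4)/(10 - 4) × (8.7 - 6)/(10 - 6) × (8.7 - 8)/(10 - 8) = 0.185062

P(8.7) = (-4)×L_0(8.7) + 7×L_1(8.7) + (-8)×L_2(8.7) + (-4)×L_3(8.7)
P(8.7) = -11.064687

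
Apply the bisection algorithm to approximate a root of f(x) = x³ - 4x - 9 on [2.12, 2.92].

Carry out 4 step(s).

f(x) = x³ - 4x - 9
Initial interval: [2.12, 2.92]

Iteration 1:
  c_1 = (2.120000 + 2.920000)/2 = 2.520000
  f(c_1) = f(2.520000) = -3.076992
  f(a) × f(c) ≥ 0, new interval: [2.520000, 2.920000]
Iteration 2:
  c_2 = (2.520000 + 2.920000)/2 = 2.720000
  f(c_2) = f(2.720000) = 0.243648
  f(a) × f(c) < 0, new interval: [2.520000, 2.720000]
Iteration 3:
  c_3 = (2.520000 + 2.720000)/2 = 2.620000
  f(c_3) = f(2.620000) = -1.495272
  f(a) × f(c) ≥ 0, new interval: [2.620000, 2.720000]
Iteration 4:
  c_4 = (2.620000 + 2.720000)/2 = 2.670000
  f(c_4) = f(2.670000) = -0.645837
  f(a) × f(c) ≥ 0, new interval: [2.670000, 2.720000]

After 4 iteration(s), the approximation is c_4 = 2.670000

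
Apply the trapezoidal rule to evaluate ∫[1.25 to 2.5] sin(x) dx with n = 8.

f(x) = sin(x)
a = 1.25, b = 2.5, n = 8
h = (b - a)/n = 0.156250

Trapezoidal rule: (h/2)[f(x₀) + 2f(x₁) + 2f(x₂) + ... + f(xₙ)]

x_0 = 1.2500, f(x_0) = 0.948985, coefficient = 1
x_1 = 1.4062, f(x_1) = 0.986493, coefficient = 2
x_2 = 1.5625, f(x_2) = 0.999966, coefficient = 2
x_3 = 1.7188, f(x_3) = 0.989075, coefficient = 2
x_4 = 1.8750, f(x_4) = 0.954086, coefficient = 2
x_5 = 2.0312, f(x_5) = 0.895851, coefficient = 2
x_6 = 2.1875, f(x_6) = 0.815789, coefficient = 2
x_7 = 2.3438, f(x_7) = 0.715851, coefficient = 2
x_8 = 2.5000, f(x_8) = 0.598472, coefficient = 1

I ≈ (0.156250/2) × 14.261678 = 1.114194
Exact value: 1.116466
Error: 0.002272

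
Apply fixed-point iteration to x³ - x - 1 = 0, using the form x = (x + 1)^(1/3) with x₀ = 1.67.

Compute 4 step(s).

Equation: x³ - x - 1 = 0
Fixed-point form: x = (x + 1)^(1/3)
x₀ = 1.67

x_1 = g(1.670000) = 1.387300
x_2 = g(1.387300) = 1.336500
x_3 = g(1.336500) = 1.326952
x_4 = g(1.326952) = 1.325142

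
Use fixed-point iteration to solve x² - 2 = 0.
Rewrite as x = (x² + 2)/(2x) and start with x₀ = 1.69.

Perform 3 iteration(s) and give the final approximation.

Equation: x² - 2 = 0
Fixed-point form: x = (x² + 2)/(2x)
x₀ = 1.69

x_1 = g(1.690000) = 1.436716
x_2 = g(1.436716) = 1.414390
x_3 = g(1.414390) = 1.414214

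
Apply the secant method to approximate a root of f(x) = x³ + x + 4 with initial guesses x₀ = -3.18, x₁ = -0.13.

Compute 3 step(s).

f(x) = x³ + x + 4
x₀ = -3.18, x₁ = -0.13

Secant formula: x_{n+1} = x_n - f(x_n)(x_n - x_{n-1})/(f(x_n) - f(x_{n-1}))

Iteration 1:
  f(-3.180000) = -31.337432
  f(-0.130000) = 3.867803
  x_2 = -0.130000 - 3.867803×(-0.130000 - (-3.180000))/(3.867803 - (-31.337432))
       = -0.465087
Iteration 2:
  f(-0.130000) = 3.867803
  f(-0.465087) = 3.434313
  x_3 = -0.465087 - 3.434313×(-0.465087 - (-0.130000))/(3.434313 - 3.867803)
       = -3.119799
Iteration 3:
  f(-0.465087) = 3.434313
  f(-3.119799) = -29.485248
  x_4 = -3.119799 - (-29.485248)×(-3.119799 - (-0.465087))/(-29.485248 - 3.434313)
       = -0.742038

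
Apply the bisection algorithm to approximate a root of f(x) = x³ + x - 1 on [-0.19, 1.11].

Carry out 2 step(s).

f(x) = x³ + x - 1
Initial interval: [-0.19, 1.11]

Iteration 1:
  c_1 = (-0.190000 + 1.110000)/2 = 0.460000
  f(c_1) = f(0.460000) = -0.442664
  f(a) × f(c) ≥ 0, new interval: [0.460000, 1.110000]
Iteration 2:
  c_2 = (0.460000 + 1.110000)/2 = 0.785000
  f(c_2) = f(0.785000) = 0.268737
  f(a) × f(c) < 0, new interval: [0.460000, 0.785000]

After 2 iteration(s), the approximation is c_2 = 0.785000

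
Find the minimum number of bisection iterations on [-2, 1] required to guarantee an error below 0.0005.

We need (b-a)/2^n ≤ 0.0005
(1 - (-2))/2^n ≤ 0.0005
3/2^n ≤ 0.0005
2^n ≥ 6000
n ≥ log₂(6000) = 12.55
n ≥ 13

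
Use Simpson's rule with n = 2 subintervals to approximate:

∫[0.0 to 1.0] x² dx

f(x) = x²
a = 0.0, b = 1.0, n = 2
h = (b - a)/n = 0.500000

Simpson's rule: (h/3)[f(x₀) + 4f(x₁) + 2f(x₂) + ... + f(xₙ)]

x_0 = 0.0000, f(x_0) = 0.000000, coefficient = 1
x_1 = 0.5000, f(x_1) = 0.250000, coefficient = 4
x_2 = 1.0000, f(x_2) = 1.000000, coefficient = 1

I ≈ (0.500000/3) × 2.000000 = 0.333333
Exact value: 0.333333
Error: 0.000000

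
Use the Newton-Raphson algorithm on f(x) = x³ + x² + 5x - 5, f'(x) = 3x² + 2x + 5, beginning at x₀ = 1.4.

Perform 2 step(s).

f(x) = x³ + x² + 5x - 5
f'(x) = 3x² + 2x + 5
x₀ = 1.4

Newton-Raphson formula: x_{n+1} = x_n - f(x_n)/f'(x_n)

Iteration 1:
  f(1.400000) = 6.704000
  f'(1.400000) = 13.680000
  x_1 = 1.400000 - 6.704000/13.680000 = 0.909942
Iteration 2:
  f(0.909942) = 1.131127
  f'(0.909942) = 9.303864
  x_2 = 0.909942 - 1.131127/9.303864 = 0.788365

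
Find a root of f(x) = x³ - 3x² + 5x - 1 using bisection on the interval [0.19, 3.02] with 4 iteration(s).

f(x) = x³ - 3x² + 5x - 1
Initial interval: [0.19, 3.02]

Iteration 1:
  c_1 = (0.190000 + 3.020000)/2 = 1.605000
  f(c_1) = f(1.605000) = 3.431445
  f(a) × f(c) < 0, new interval: [0.190000, 1.605000]
Iteration 2:
  c_2 = (0.190000 + 1.605000)/2 = 0.897500
  f(c_2) = f(0.897500) = 1.793923
  f(a) × f(c) < 0, new interval: [0.190000, 0.897500]
Iteration 3:
  c_3 = (0.190000 + 0.897500)/2 = 0.543750
  f(c_3) = f(0.543750) = 0.992525
  f(a) × f(c) < 0, new interval: [0.190000, 0.543750]
Iteration 4:
  c_4 = (0.190000 + 0.543750)/2 = 0.366875
  f(c_4) = f(0.366875) = 0.479964
  f(a) × f(c) < 0, new interval: [0.190000, 0.366875]

After 4 iteration(s), the approximation is c_4 = 0.366875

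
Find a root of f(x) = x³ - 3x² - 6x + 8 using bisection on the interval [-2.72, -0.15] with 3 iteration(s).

f(x) = x³ - 3x² - 6x + 8
Initial interval: [-2.72, -0.15]

Iteration 1:
  c_1 = (-2.720000 + (-0.150000))/2 = -1.435000
  f(c_1) = f(-1.435000) = 7.477337
  f(a) × f(c) < 0, new interval: [-2.720000, -1.435000]
Iteration 2:
  c_2 = (-2.720000 + (-1.435000))/2 = -2.077500
  f(c_2) = f(-2.077500) = -1.449522
  f(a) × f(c) ≥ 0, new interval: [-2.077500, -1.435000]
Iteration 3:
  c_3 = (-2.077500 + (-1.435000))/2 = -1.756250
  f(c_3) = f(-1.756250) = 3.867256
  f(a) × f(c) < 0, new interval: [-2.077500, -1.756250]

After 3 iteration(s), the approximation is c_3 = -1.756250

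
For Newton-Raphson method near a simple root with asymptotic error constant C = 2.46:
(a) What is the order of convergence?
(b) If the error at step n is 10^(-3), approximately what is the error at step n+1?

(a) Newton-Raphson has quadratic (order 2) convergence near simple roots.
    This means |e_{n+1}| ≈ C|e_n|².

(b) With |e_n| = 10^(-3) and C = 2.46:
    |e_{n+1}| ≈ 2.46 × (10^(-3))² = 2.46 × 10^(-6)

(a) 2 (quadratic); (b) |e_{n+1}| ≈ 2.460e-06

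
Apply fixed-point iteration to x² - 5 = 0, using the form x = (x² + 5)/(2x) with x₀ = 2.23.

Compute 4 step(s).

Equation: x² - 5 = 0
Fixed-point form: x = (x² + 5)/(2x)
x₀ = 2.23

x_1 = g(2.230000) = 2.236076
x_2 = g(2.236076) = 2.236068
x_3 = g(2.236068) = 2.236068
x_4 = g(2.236068) = 2.236068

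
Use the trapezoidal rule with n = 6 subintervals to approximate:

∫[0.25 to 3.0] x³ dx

f(x) = x³
a = 0.25, b = 3.0, n = 6
h = (b - a)/n = 0.458333

Trapezoidal rule: (h/2)[f(x₀) + 2f(x₁) + 2f(x₂) + ... + f(xₙ)]

x_0 = 0.2500, f(x_0) = 0.015625, coefficient = 1
x_1 = 0.7083, f(x_1) = 0.355396, coefficient = 2
x_2 = 1.1667, f(x_2) = 1.587963, coefficient = 2
x_3 = 1.6250, f(x_3) = 4.291016, coefficient = 2
x_4 = 2.0833, f(x_4) = 9.042245, coefficient = 2
x_5 = 2.5417, f(x_5) = 16.419343, coefficient = 2
x_6 = 3.0000, f(x_6) = 27.000000, coefficient = 1

I ≈ (0.458333/2) × 90.407552 = 20.718397
Exact value: 20.249023
Error: 0.469374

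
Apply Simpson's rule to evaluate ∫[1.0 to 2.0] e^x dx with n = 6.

f(x) = e^x
a = 1.0, b = 2.0, n = 6
h = (b - a)/n = 0.166667

Simpson's rule: (h/3)[f(x₀) + 4f(x₁) + 2f(x₂) + ... + f(xₙ)]

x_0 = 1.0000, f(x_0) = 2.718282, coefficient = 1
x_1 = 1.1667, f(x_1) = 3.211271, coefficient = 4
x_2 = 1.3333, f(x_2) = 3.793668, coefficient = 2
x_3 = 1.5000, f(x_3) = 4.481689, coefficient = 4
x_4 = 1.6667, f(x_4) = 5.294490, coefficient = 2
x_5 = 1.8333, f(x_5) = 6.254701, coefficient = 4
x_6 = 2.0000, f(x_6) = 7.389056, coefficient = 1

I ≈ (0.166667/3) × 84.074296 = 4.670794
Exact value: 4.670774
Error: 0.000020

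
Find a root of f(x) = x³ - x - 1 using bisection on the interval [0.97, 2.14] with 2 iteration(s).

f(x) = x³ - x - 1
Initial interval: [0.97, 2.14]

Iteration 1:
  c_1 = (0.970000 + 2.140000)/2 = 1.555000
  f(c_1) = f(1.555000) = 1.205029
  f(a) × f(c) < 0, new interval: [0.970000, 1.555000]
Iteration 2:
  c_2 = (0.970000 + 1.555000)/2 = 1.262500
  f(c_2) = f(1.262500) = -0.250193
  f(a) × f(c) ≥ 0, new interval: [1.262500, 1.555000]

After 2 iteration(s), the approximation is c_2 = 1.262500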